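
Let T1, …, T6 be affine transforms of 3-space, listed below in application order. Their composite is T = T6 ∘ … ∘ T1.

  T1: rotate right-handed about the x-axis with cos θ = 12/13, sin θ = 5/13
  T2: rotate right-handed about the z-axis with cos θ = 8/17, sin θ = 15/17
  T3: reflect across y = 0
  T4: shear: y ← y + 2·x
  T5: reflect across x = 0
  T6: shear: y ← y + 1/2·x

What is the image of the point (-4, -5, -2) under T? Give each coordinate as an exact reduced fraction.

T(p) = (-334/221, 1681/221, -49/13)

T1 rotate right-handed about the x-axis with cos θ = 12/13, sin θ = 5/13: (-4, -5, -2) → (-4, -50/13, -49/13)
T2 rotate right-handed about the z-axis with cos θ = 8/17, sin θ = 15/17: (-4, -50/13, -49/13) → (334/221, -1180/221, -49/13)
T3 reflect across y = 0: (334/221, -1180/221, -49/13) → (334/221, 1180/221, -49/13)
T4 shear: y ← y + 2·x: (334/221, 1180/221, -49/13) → (334/221, 1848/221, -49/13)
T5 reflect across x = 0: (334/221, 1848/221, -49/13) → (-334/221, 1848/221, -49/13)
T6 shear: y ← y + 1/2·x: (-334/221, 1848/221, -49/13) → (-334/221, 1681/221, -49/13)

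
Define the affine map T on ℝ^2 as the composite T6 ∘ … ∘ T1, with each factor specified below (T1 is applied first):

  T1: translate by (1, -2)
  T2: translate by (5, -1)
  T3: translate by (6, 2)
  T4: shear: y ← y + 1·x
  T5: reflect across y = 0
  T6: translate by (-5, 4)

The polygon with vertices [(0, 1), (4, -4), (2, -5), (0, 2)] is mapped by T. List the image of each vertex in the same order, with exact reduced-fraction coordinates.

image vertices: (7, -8), (11, -7), (9, -4), (7, -9)

T1 translate by (1, -2): (0, 1) → (1, -1); (4, -4) → (5, -6); (2, -5) → (3, -7); (0, 2) → (1, 0)
T2 translate by (5, -1): (1, -1) → (6, -2); (5, -6) → (10, -7); (3, -7) → (8, -8); (1, 0) → (6, -1)
T3 translate by (6, 2): (6, -2) → (12, 0); (10, -7) → (16, -5); (8, -8) → (14, -6); (6, -1) → (12, 1)
T4 shear: y ← y + 1·x: (12, 0) → (12, 12); (16, -5) → (16, 11); (14, -6) → (14, 8); (12, 1) → (12, 13)
T5 reflect across y = 0: (12, 12) → (12, -12); (16, 11) → (16, -11); (14, 8) → (14, -8); (12, 13) → (12, -13)
T6 translate by (-5, 4): (12, -12) → (7, -8); (16, -11) → (11, -7); (14, -8) → (9, -4); (12, -13) → (7, -9)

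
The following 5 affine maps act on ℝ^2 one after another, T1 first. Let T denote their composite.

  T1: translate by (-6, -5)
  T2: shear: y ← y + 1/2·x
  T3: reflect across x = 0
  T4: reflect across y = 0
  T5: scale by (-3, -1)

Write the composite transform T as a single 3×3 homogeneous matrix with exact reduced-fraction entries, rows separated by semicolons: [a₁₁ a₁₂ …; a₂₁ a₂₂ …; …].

T = [3 0 -18; 1/2 1 -8; 0 0 1]

T1 = [1 0 -6; 0 1 -5; 0 0 1]
T2·T1 = [1 0 -6; 1/2 1 -8; 0 0 1]
T3·…·T1 = [-1 0 6; 1/2 1 -8; 0 0 1]
T4·…·T1 = [-1 0 6; -1/2 -1 8; 0 0 1]
T5·…·T1 = [3 0 -18; 1/2 1 -8; 0 0 1]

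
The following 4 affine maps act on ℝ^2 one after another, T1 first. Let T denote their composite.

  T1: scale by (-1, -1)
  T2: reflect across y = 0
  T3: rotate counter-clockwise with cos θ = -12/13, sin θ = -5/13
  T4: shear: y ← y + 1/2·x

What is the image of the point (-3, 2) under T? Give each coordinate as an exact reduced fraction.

T(p) = (-2, -4)

T1 scale by (-1, -1): (-3, 2) → (3, -2)
T2 reflect across y = 0: (3, -2) → (3, 2)
T3 rotate counter-clockwise with cos θ = -12/13, sin θ = -5/13: (3, 2) → (-2, -3)
T4 shear: y ← y + 1/2·x: (-2, -3) → (-2, -4)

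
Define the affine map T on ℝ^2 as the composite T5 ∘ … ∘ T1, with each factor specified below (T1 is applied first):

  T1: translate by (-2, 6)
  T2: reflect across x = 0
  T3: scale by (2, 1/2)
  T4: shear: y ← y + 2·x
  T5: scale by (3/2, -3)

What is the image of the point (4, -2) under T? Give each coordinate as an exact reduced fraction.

T1 translate by (-2, 6): (4, -2) → (2, 4)
T2 reflect across x = 0: (2, 4) → (-2, 4)
T3 scale by (2, 1/2): (-2, 4) → (-4, 2)
T4 shear: y ← y + 2·x: (-4, 2) → (-4, -6)
T5 scale by (3/2, -3): (-4, -6) → (-6, 18)

T(p) = (-6, 18)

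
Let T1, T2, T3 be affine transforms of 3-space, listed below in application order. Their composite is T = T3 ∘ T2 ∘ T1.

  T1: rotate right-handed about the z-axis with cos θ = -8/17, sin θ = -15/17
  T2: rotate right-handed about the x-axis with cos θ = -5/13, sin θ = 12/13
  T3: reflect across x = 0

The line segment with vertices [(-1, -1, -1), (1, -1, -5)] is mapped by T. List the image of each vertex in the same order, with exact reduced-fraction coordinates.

image vertices: (7/17, 89/221, 361/221), (23/17, 1055/221, 341/221)

T1 rotate right-handed about the z-axis with cos θ = -8/17, sin θ = -15/17: (-1, -1, -1) → (-7/17, 23/17, -1); (1, -1, -5) → (-23/17, -7/17, -5)
T2 rotate right-handed about the x-axis with cos θ = -5/13, sin θ = 12/13: (-7/17, 23/17, -1) → (-7/17, 89/221, 361/221); (-23/17, -7/17, -5) → (-23/17, 1055/221, 341/221)
T3 reflect across x = 0: (-7/17, 89/221, 361/221) → (7/17, 89/221, 361/221); (-23/17, 1055/221, 341/221) → (23/17, 1055/221, 341/221)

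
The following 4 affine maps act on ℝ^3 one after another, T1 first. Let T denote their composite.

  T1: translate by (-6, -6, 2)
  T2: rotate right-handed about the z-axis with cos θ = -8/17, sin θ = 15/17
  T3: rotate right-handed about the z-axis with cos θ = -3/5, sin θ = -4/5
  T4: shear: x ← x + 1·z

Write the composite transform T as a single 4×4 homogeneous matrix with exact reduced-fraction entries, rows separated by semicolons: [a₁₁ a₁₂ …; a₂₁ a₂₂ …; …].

T = [84/85 13/85 1 -412/85; -13/85 84/85 0 -426/85; 0 0 1 2; 0 0 0 1]

T1 = [1 0 0 -6; 0 1 0 -6; 0 0 1 2; 0 0 0 1]
T2·T1 = [-8/17 -15/17 0 138/17; 15/17 -8/17 0 -42/17; 0 0 1 2; 0 0 0 1]
T3·…·T1 = [84/85 13/85 0 -582/85; -13/85 84/85 0 -426/85; 0 0 1 2; 0 0 0 1]
T4·…·T1 = [84/85 13/85 1 -412/85; -13/85 84/85 0 -426/85; 0 0 1 2; 0 0 0 1]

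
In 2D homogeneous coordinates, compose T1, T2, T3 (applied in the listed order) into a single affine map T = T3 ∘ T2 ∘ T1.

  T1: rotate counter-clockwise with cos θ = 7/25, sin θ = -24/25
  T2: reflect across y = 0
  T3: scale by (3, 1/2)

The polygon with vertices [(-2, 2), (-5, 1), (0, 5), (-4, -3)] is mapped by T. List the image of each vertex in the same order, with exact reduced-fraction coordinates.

T1 rotate counter-clockwise with cos θ = 7/25, sin θ = -24/25: (-2, 2) → (34/25, 62/25); (-5, 1) → (-11/25, 127/25); (0, 5) → (24/5, 7/5); (-4, -3) → (-4, 3)
T2 reflect across y = 0: (34/25, 62/25) → (34/25, -62/25); (-11/25, 127/25) → (-11/25, -127/25); (24/5, 7/5) → (24/5, -7/5); (-4, 3) → (-4, -3)
T3 scale by (3, 1/2): (34/25, -62/25) → (102/25, -31/25); (-11/25, -127/25) → (-33/25, -127/50); (24/5, -7/5) → (72/5, -7/10); (-4, -3) → (-12, -3/2)

image vertices: (102/25, -31/25), (-33/25, -127/50), (72/5, -7/10), (-12, -3/2)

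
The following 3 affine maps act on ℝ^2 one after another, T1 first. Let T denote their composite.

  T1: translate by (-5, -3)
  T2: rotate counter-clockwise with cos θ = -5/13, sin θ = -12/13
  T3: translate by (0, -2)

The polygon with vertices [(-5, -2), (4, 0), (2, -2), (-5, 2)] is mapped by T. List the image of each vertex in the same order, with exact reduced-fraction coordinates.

T1 translate by (-5, -3): (-5, -2) → (-10, -5); (4, 0) → (-1, -3); (2, -2) → (-3, -5); (-5, 2) → (-10, -1)
T2 rotate counter-clockwise with cos θ = -5/13, sin θ = -12/13: (-10, -5) → (-10/13, 145/13); (-1, -3) → (-31/13, 27/13); (-3, -5) → (-45/13, 61/13); (-10, -1) → (38/13, 125/13)
T3 translate by (0, -2): (-10/13, 145/13) → (-10/13, 119/13); (-31/13, 27/13) → (-31/13, 1/13); (-45/13, 61/13) → (-45/13, 35/13); (38/13, 125/13) → (38/13, 99/13)

image vertices: (-10/13, 119/13), (-31/13, 1/13), (-45/13, 35/13), (38/13, 99/13)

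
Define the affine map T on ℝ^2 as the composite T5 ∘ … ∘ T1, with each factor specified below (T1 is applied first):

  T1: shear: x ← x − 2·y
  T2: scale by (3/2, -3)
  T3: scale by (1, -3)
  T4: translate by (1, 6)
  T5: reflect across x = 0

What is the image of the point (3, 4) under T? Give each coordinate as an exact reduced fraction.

T(p) = (13/2, 42)

T1 shear: x ← x − 2·y: (3, 4) → (-5, 4)
T2 scale by (3/2, -3): (-5, 4) → (-15/2, -12)
T3 scale by (1, -3): (-15/2, -12) → (-15/2, 36)
T4 translate by (1, 6): (-15/2, 36) → (-13/2, 42)
T5 reflect across x = 0: (-13/2, 42) → (13/2, 42)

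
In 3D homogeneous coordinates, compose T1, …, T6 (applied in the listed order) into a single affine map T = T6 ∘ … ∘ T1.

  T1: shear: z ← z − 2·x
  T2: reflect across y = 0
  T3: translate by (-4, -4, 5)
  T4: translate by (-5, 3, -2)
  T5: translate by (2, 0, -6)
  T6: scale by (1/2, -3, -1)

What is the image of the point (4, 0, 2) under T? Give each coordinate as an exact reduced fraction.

T(p) = (-3/2, 3, 9)

T1 shear: z ← z − 2·x: (4, 0, 2) → (4, 0, -6)
T2 reflect across y = 0: (4, 0, -6) → (4, 0, -6)
T3 translate by (-4, -4, 5): (4, 0, -6) → (0, -4, -1)
T4 translate by (-5, 3, -2): (0, -4, -1) → (-5, -1, -3)
T5 translate by (2, 0, -6): (-5, -1, -3) → (-3, -1, -9)
T6 scale by (1/2, -3, -1): (-3, -1, -9) → (-3/2, 3, 9)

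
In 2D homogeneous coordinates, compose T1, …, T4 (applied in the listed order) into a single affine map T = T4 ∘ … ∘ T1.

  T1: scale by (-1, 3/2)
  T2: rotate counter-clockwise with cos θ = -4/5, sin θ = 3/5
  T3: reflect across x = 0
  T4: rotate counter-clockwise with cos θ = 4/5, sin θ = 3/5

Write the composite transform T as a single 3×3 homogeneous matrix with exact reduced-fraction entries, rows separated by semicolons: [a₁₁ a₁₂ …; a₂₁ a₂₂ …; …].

T = [-7/25 36/25 0; -24/25 -21/50 0; 0 0 1]

T1 = [-1 0 0; 0 3/2 0; 0 0 1]
T2·T1 = [4/5 -9/10 0; -3/5 -6/5 0; 0 0 1]
T3·…·T1 = [-4/5 9/10 0; -3/5 -6/5 0; 0 0 1]
T4·…·T1 = [-7/25 36/25 0; -24/25 -21/50 0; 0 0 1]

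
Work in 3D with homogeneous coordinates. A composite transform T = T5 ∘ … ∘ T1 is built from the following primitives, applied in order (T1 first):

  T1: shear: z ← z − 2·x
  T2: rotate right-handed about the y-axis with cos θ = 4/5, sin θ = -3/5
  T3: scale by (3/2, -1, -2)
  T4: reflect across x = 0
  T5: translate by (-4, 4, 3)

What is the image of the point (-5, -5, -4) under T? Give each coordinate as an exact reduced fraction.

T1 shear: z ← z − 2·x: (-5, -5, -4) → (-5, -5, 6)
T2 rotate right-handed about the y-axis with cos θ = 4/5, sin θ = -3/5: (-5, -5, 6) → (-38/5, -5, 9/5)
T3 scale by (3/2, -1, -2): (-38/5, -5, 9/5) → (-57/5, 5, -18/5)
T4 reflect across x = 0: (-57/5, 5, -18/5) → (57/5, 5, -18/5)
T5 translate by (-4, 4, 3): (57/5, 5, -18/5) → (37/5, 9, -3/5)

T(p) = (37/5, 9, -3/5)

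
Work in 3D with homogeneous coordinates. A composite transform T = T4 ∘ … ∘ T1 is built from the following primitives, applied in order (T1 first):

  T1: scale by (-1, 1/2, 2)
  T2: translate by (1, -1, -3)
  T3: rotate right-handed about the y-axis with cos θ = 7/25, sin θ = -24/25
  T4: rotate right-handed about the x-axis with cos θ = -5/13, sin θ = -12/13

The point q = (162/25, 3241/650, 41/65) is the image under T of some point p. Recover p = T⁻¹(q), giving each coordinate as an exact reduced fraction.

T1 = [-1 0 0 0; 0 1/2 0 0; 0 0 2 0; 0 0 0 1]
T2·T1 = [-1 0 0 1; 0 1/2 0 -1; 0 0 2 -3; 0 0 0 1]
T3·…·T1 = [-7/25 0 -48/25 79/25; 0 1/2 0 -1; -24/25 0 14/25 3/25; 0 0 0 1]
T4·…·T1 = [-7/25 0 -48/25 79/25; -288/325 -5/26 168/325 161/325; 24/65 -6/13 -14/65 57/65; 0 0 0 1]
det M = -1; M⁻¹ = [-7/25 -288/325 24/65 1; 0 -10/13 -24/13 2; -12/25 42/325 -7/130 3/2; 0 0 0 1]
M⁻¹ · (162/25, 3241/650, 41/65)ᵀ = (-5, -3, -1)ᵀ

p = (-5, -3, -1)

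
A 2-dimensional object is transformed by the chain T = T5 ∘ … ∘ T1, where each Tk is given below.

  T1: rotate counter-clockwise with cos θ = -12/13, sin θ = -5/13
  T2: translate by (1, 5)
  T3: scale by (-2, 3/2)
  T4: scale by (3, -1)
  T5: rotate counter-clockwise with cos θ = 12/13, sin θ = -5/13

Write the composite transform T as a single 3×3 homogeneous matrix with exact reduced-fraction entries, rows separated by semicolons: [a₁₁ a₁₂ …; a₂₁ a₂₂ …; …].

T1 = [-12/13 5/13 0; -5/13 -12/13 0; 0 0 1]
T2·T1 = [-12/13 5/13 1; -5/13 -12/13 5; 0 0 1]
T3·…·T1 = [24/13 -10/13 -2; -15/26 -18/13 15/2; 0 0 1]
T4·…·T1 = [72/13 -30/13 -6; 15/26 18/13 -15/2; 0 0 1]
T5·…·T1 = [1803/338 -270/169 -219/26; -270/169 366/169 -60/13; 0 0 1]

T = [1803/338 -270/169 -219/26; -270/169 366/169 -60/13; 0 0 1]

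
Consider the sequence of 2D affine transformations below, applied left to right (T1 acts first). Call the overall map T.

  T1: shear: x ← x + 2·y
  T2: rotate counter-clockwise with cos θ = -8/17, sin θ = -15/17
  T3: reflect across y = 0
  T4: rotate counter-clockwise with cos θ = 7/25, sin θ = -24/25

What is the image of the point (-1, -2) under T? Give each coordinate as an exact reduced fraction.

T(p) = (-2114/425, -877/425)

T1 shear: x ← x + 2·y: (-1, -2) → (-5, -2)
T2 rotate counter-clockwise with cos θ = -8/17, sin θ = -15/17: (-5, -2) → (10/17, 91/17)
T3 reflect across y = 0: (10/17, 91/17) → (10/17, -91/17)
T4 rotate counter-clockwise with cos θ = 7/25, sin θ = -24/25: (10/17, -91/17) → (-2114/425, -877/425)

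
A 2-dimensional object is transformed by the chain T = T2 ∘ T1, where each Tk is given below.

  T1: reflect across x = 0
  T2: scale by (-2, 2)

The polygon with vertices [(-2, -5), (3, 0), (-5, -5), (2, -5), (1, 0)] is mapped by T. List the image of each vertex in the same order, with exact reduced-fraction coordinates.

image vertices: (-4, -10), (6, 0), (-10, -10), (4, -10), (2, 0)

T1 reflect across x = 0: (-2, -5) → (2, -5); (3, 0) → (-3, 0); (-5, -5) → (5, -5); (2, -5) → (-2, -5); (1, 0) → (-1, 0)
T2 scale by (-2, 2): (2, -5) → (-4, -10); (-3, 0) → (6, 0); (5, -5) → (-10, -10); (-2, -5) → (4, -10); (-1, 0) → (2, 0)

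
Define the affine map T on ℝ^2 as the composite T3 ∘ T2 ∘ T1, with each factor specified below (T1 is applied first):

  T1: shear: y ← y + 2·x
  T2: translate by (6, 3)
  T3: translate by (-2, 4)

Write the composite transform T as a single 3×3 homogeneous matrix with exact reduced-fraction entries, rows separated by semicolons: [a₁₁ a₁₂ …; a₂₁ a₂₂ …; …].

T = [1 0 4; 2 1 7; 0 0 1]

T1 = [1 0 0; 2 1 0; 0 0 1]
T2·T1 = [1 0 6; 2 1 3; 0 0 1]
T3·…·T1 = [1 0 4; 2 1 7; 0 0 1]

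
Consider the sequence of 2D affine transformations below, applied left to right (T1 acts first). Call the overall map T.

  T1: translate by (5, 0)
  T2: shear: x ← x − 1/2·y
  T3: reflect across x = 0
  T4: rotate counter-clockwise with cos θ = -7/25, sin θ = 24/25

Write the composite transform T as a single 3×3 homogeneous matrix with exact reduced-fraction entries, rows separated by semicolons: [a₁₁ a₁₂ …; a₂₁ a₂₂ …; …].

T1 = [1 0 5; 0 1 0; 0 0 1]
T2·T1 = [1 -1/2 5; 0 1 0; 0 0 1]
T3·…·T1 = [-1 1/2 -5; 0 1 0; 0 0 1]
T4·…·T1 = [7/25 -11/10 7/5; -24/25 1/5 -24/5; 0 0 1]

T = [7/25 -11/10 7/5; -24/25 1/5 -24/5; 0 0 1]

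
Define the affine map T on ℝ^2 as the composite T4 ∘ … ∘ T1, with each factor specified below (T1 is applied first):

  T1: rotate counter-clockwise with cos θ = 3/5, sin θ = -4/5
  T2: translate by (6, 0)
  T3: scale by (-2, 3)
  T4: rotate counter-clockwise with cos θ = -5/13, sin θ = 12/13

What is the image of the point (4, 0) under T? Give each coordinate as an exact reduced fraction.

T(p) = (996/65, -768/65)

T1 rotate counter-clockwise with cos θ = 3/5, sin θ = -4/5: (4, 0) → (12/5, -16/5)
T2 translate by (6, 0): (12/5, -16/5) → (42/5, -16/5)
T3 scale by (-2, 3): (42/5, -16/5) → (-84/5, -48/5)
T4 rotate counter-clockwise with cos θ = -5/13, sin θ = 12/13: (-84/5, -48/5) → (996/65, -768/65)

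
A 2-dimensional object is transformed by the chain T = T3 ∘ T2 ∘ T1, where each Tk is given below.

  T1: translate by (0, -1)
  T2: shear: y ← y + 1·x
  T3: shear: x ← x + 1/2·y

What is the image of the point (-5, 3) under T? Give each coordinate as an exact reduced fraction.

T(p) = (-13/2, -3)

T1 translate by (0, -1): (-5, 3) → (-5, 2)
T2 shear: y ← y + 1·x: (-5, 2) → (-5, -3)
T3 shear: x ← x + 1/2·y: (-5, -3) → (-13/2, -3)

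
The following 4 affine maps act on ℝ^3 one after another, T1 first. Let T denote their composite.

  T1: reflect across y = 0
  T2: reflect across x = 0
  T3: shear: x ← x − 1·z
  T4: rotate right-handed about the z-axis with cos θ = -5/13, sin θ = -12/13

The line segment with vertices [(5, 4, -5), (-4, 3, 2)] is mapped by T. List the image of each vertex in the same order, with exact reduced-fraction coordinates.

image vertices: (-48/13, 20/13, -5), (-46/13, -9/13, 2)

T1 reflect across y = 0: (5, 4, -5) → (5, -4, -5); (-4, 3, 2) → (-4, -3, 2)
T2 reflect across x = 0: (5, -4, -5) → (-5, -4, -5); (-4, -3, 2) → (4, -3, 2)
T3 shear: x ← x − 1·z: (-5, -4, -5) → (0, -4, -5); (4, -3, 2) → (2, -3, 2)
T4 rotate right-handed about the z-axis with cos θ = -5/13, sin θ = -12/13: (0, -4, -5) → (-48/13, 20/13, -5); (2, -3, 2) → (-46/13, -9/13, 2)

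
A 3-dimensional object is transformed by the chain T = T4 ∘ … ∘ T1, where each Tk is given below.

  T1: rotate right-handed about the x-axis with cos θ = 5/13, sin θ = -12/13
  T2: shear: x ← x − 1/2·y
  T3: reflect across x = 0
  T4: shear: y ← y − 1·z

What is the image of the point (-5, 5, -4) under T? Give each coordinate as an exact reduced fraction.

T1 rotate right-handed about the x-axis with cos θ = 5/13, sin θ = -12/13: (-5, 5, -4) → (-5, -23/13, -80/13)
T2 shear: x ← x − 1/2·y: (-5, -23/13, -80/13) → (-107/26, -23/13, -80/13)
T3 reflect across x = 0: (-107/26, -23/13, -80/13) → (107/26, -23/13, -80/13)
T4 shear: y ← y − 1·z: (107/26, -23/13, -80/13) → (107/26, 57/13, -80/13)

T(p) = (107/26, 57/13, -80/13)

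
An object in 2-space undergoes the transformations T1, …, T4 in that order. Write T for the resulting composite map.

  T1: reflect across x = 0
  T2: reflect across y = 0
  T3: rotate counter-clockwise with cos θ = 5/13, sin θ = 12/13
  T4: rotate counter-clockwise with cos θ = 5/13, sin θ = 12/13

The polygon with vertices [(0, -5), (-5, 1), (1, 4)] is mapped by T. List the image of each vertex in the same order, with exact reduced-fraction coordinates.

T1 reflect across x = 0: (0, -5) → (0, -5); (-5, 1) → (5, 1); (1, 4) → (-1, 4)
T2 reflect across y = 0: (0, -5) → (0, 5); (5, 1) → (5, -1); (-1, 4) → (-1, -4)
T3 rotate counter-clockwise with cos θ = 5/13, sin θ = 12/13: (0, 5) → (-60/13, 25/13); (5, -1) → (37/13, 55/13); (-1, -4) → (43/13, -32/13)
T4 rotate counter-clockwise with cos θ = 5/13, sin θ = 12/13: (-60/13, 25/13) → (-600/169, -595/169); (37/13, 55/13) → (-475/169, 719/169); (43/13, -32/13) → (599/169, 356/169)

image vertices: (-600/169, -595/169), (-475/169, 719/169), (599/169, 356/169)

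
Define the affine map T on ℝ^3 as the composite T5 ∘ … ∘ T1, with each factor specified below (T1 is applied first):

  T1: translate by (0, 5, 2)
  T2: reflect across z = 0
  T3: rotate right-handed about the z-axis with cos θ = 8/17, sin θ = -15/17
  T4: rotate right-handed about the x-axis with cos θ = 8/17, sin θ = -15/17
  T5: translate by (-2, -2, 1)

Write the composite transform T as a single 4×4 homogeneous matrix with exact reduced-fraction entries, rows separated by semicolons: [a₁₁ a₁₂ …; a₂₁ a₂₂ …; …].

T = [8/17 15/17 0 41/17; -120/289 64/289 -15/17 -768/289; 225/289 -120/289 -8/17 -583/289; 0 0 0 1]

T1 = [1 0 0 0; 0 1 0 5; 0 0 1 2; 0 0 0 1]
T2·T1 = [1 0 0 0; 0 1 0 5; 0 0 -1 -2; 0 0 0 1]
T3·…·T1 = [8/17 15/17 0 75/17; -15/17 8/17 0 40/17; 0 0 -1 -2; 0 0 0 1]
T4·…·T1 = [8/17 15/17 0 75/17; -120/289 64/289 -15/17 -190/289; 225/289 -120/289 -8/17 -872/289; 0 0 0 1]
T5·…·T1 = [8/17 15/17 0 41/17; -120/289 64/289 -15/17 -768/289; 225/289 -120/289 -8/17 -583/289; 0 0 0 1]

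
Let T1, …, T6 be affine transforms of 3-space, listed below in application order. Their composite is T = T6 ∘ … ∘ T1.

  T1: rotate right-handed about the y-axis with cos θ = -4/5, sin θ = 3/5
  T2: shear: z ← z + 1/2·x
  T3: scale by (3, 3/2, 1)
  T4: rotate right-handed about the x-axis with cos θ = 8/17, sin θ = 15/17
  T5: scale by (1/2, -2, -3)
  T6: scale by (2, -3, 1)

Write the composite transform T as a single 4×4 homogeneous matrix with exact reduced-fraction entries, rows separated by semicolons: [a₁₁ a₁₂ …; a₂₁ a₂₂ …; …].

T = [-12/5 0 9/5 0; 90/17 72/17 45/17 0; 24/17 -135/34 12/17 0; 0 0 0 1]

T1 = [-4/5 0 3/5 0; 0 1 0 0; -3/5 0 -4/5 0; 0 0 0 1]
T2·T1 = [-4/5 0 3/5 0; 0 1 0 0; -1 0 -1/2 0; 0 0 0 1]
T3·…·T1 = [-12/5 0 9/5 0; 0 3/2 0 0; -1 0 -1/2 0; 0 0 0 1]
T4·…·T1 = [-12/5 0 9/5 0; 15/17 12/17 15/34 0; -8/17 45/34 -4/17 0; 0 0 0 1]
T5·…·T1 = [-6/5 0 9/10 0; -30/17 -24/17 -15/17 0; 24/17 -135/34 12/17 0; 0 0 0 1]
T6·…·T1 = [-12/5 0 9/5 0; 90/17 72/17 45/17 0; 24/17 -135/34 12/17 0; 0 0 0 1]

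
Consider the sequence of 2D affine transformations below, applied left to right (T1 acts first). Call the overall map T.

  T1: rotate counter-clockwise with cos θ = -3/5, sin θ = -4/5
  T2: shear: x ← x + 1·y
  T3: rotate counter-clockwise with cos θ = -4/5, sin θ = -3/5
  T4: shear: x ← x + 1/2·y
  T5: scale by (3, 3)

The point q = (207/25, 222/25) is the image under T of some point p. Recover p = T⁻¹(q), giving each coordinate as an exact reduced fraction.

T1 = [-3/5 4/5 0; -4/5 -3/5 0; 0 0 1]
T2·T1 = [-7/5 1/5 0; -4/5 -3/5 0; 0 0 1]
T3·…·T1 = [16/25 -13/25 0; 37/25 9/25 0; 0 0 1]
T4·…·T1 = [69/50 -17/50 0; 37/25 9/25 0; 0 0 1]
T5·…·T1 = [207/50 -51/50 0; 111/25 27/25 0; 0 0 1]
det M = 9; M⁻¹ = [3/25 17/150 0; -37/75 23/50 0; 0 0 1]
M⁻¹ · (207/25, 222/25)ᵀ = (2, 0)ᵀ

p = (2, 0)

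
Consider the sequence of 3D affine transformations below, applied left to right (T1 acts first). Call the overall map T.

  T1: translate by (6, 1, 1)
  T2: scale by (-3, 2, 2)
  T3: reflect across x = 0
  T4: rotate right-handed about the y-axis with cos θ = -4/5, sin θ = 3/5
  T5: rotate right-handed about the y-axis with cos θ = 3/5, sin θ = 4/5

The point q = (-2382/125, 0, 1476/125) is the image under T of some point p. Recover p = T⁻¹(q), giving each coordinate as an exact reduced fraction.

p = (6/5, -1, -4)

T1 = [1 0 0 6; 0 1 0 1; 0 0 1 1; 0 0 0 1]
T2·T1 = [-3 0 0 -18; 0 2 0 2; 0 0 2 2; 0 0 0 1]
T3·…·T1 = [3 0 0 18; 0 2 0 2; 0 0 2 2; 0 0 0 1]
T4·…·T1 = [-12/5 0 6/5 -66/5; 0 2 0 2; -9/5 0 -8/5 -62/5; 0 0 0 1]
T5·…·T1 = [-72/25 0 -14/25 -446/25; 0 2 0 2; 21/25 0 -48/25 78/25; 0 0 0 1]
det M = 12; M⁻¹ = [-8/25 0 7/75 -6; 0 1/2 0 -1; -7/50 0 -12/25 -1; 0 0 0 1]
M⁻¹ · (-2382/125, 0, 1476/125)ᵀ = (6/5, -1, -4)ᵀ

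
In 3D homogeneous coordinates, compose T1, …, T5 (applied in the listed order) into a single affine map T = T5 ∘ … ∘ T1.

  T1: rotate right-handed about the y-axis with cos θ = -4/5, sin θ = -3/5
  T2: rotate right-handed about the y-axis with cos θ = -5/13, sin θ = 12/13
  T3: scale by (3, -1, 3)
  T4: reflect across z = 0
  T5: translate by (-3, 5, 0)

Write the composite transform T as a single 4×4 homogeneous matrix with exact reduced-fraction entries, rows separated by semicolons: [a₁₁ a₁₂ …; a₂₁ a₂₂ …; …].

T1 = [-4/5 0 -3/5 0; 0 1 0 0; 3/5 0 -4/5 0; 0 0 0 1]
T2·T1 = [56/65 0 -33/65 0; 0 1 0 0; 33/65 0 56/65 0; 0 0 0 1]
T3·…·T1 = [168/65 0 -99/65 0; 0 -1 0 0; 99/65 0 168/65 0; 0 0 0 1]
T4·…·T1 = [168/65 0 -99/65 0; 0 -1 0 0; -99/65 0 -168/65 0; 0 0 0 1]
T5·…·T1 = [168/65 0 -99/65 -3; 0 -1 0 5; -99/65 0 -168/65 0; 0 0 0 1]

T = [168/65 0 -99/65 -3; 0 -1 0 5; -99/65 0 -168/65 0; 0 0 0 1]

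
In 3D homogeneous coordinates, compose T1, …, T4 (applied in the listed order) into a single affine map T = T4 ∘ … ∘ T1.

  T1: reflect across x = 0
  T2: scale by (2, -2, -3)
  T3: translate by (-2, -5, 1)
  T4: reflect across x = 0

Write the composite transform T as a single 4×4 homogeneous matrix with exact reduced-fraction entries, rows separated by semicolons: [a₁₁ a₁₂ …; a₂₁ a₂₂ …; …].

T1 = [-1 0 0 0; 0 1 0 0; 0 0 1 0; 0 0 0 1]
T2·T1 = [-2 0 0 0; 0 -2 0 0; 0 0 -3 0; 0 0 0 1]
T3·…·T1 = [-2 0 0 -2; 0 -2 0 -5; 0 0 -3 1; 0 0 0 1]
T4·…·T1 = [2 0 0 2; 0 -2 0 -5; 0 0 -3 1; 0 0 0 1]

T = [2 0 0 2; 0 -2 0 -5; 0 0 -3 1; 0 0 0 1]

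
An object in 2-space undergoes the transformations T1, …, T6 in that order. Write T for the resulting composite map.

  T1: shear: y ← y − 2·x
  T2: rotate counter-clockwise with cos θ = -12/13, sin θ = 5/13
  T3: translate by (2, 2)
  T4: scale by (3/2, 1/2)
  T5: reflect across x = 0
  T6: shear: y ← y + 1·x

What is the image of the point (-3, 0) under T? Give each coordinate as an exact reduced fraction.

T1 shear: y ← y − 2·x: (-3, 0) → (-3, 6)
T2 rotate counter-clockwise with cos θ = -12/13, sin θ = 5/13: (-3, 6) → (6/13, -87/13)
T3 translate by (2, 2): (6/13, -87/13) → (32/13, -61/13)
T4 scale by (3/2, 1/2): (32/13, -61/13) → (48/13, -61/26)
T5 reflect across x = 0: (48/13, -61/26) → (-48/13, -61/26)
T6 shear: y ← y + 1·x: (-48/13, -61/26) → (-48/13, -157/26)

T(p) = (-48/13, -157/26)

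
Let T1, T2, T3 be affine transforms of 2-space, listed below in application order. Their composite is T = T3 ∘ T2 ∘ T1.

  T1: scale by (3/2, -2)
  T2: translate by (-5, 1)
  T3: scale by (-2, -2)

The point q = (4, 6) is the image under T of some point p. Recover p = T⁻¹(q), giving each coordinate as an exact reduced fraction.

p = (2, 2)

T1 = [3/2 0 0; 0 -2 0; 0 0 1]
T2·T1 = [3/2 0 -5; 0 -2 1; 0 0 1]
T3·…·T1 = [-3 0 10; 0 4 -2; 0 0 1]
det M = -12; M⁻¹ = [-1/3 0 10/3; 0 1/4 1/2; 0 0 1]
M⁻¹ · (4, 6)ᵀ = (2, 2)ᵀ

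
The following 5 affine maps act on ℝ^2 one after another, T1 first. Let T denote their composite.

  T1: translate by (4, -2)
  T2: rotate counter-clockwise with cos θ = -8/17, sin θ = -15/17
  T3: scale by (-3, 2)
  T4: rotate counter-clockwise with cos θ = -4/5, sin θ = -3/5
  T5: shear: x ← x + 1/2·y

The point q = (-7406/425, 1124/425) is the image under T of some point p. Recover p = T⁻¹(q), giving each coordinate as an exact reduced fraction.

p = (4, 6/5)

T1 = [1 0 4; 0 1 -2; 0 0 1]
T2·T1 = [-8/17 15/17 -62/17; -15/17 -8/17 -44/17; 0 0 1]
T3·…·T1 = [24/17 -45/17 186/17; -30/17 -16/17 -88/17; 0 0 1]
T4·…·T1 = [-186/85 132/85 -1008/85; 48/85 199/85 -206/85; 0 0 1]
T5·…·T1 = [-162/85 463/170 -1111/85; 48/85 199/85 -206/85; 0 0 1]
det M = -6; M⁻¹ = [-199/510 463/1020 -4; 8/85 27/85 2; 0 0 1]
M⁻¹ · (-7406/425, 1124/425)ᵀ = (4, 6/5)ᵀ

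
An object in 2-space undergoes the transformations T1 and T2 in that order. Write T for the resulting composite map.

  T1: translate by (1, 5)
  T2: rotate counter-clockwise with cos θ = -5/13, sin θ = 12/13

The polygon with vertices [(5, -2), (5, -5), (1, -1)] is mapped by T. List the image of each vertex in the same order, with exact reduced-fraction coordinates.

T1 translate by (1, 5): (5, -2) → (6, 3); (5, -5) → (6, 0); (1, -1) → (2, 4)
T2 rotate counter-clockwise with cos θ = -5/13, sin θ = 12/13: (6, 3) → (-66/13, 57/13); (6, 0) → (-30/13, 72/13); (2, 4) → (-58/13, 4/13)

image vertices: (-66/13, 57/13), (-30/13, 72/13), (-58/13, 4/13)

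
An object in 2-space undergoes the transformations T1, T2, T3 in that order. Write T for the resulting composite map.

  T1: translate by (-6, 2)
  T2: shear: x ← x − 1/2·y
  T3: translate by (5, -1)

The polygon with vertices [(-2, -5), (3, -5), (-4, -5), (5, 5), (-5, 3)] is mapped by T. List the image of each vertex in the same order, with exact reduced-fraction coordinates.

T1 translate by (-6, 2): (-2, -5) → (-8, -3); (3, -5) → (-3, -3); (-4, -5) → (-10, -3); (5, 5) → (-1, 7); (-5, 3) → (-11, 5)
T2 shear: x ← x − 1/2·y: (-8, -3) → (-13/2, -3); (-3, -3) → (-3/2, -3); (-10, -3) → (-17/2, -3); (-1, 7) → (-9/2, 7); (-11, 5) → (-27/2, 5)
T3 translate by (5, -1): (-13/2, -3) → (-3/2, -4); (-3/2, -3) → (7/2, -4); (-17/2, -3) → (-7/2, -4); (-9/2, 7) → (1/2, 6); (-27/2, 5) → (-17/2, 4)

image vertices: (-3/2, -4), (7/2, -4), (-7/2, -4), (1/2, 6), (-17/2, 4)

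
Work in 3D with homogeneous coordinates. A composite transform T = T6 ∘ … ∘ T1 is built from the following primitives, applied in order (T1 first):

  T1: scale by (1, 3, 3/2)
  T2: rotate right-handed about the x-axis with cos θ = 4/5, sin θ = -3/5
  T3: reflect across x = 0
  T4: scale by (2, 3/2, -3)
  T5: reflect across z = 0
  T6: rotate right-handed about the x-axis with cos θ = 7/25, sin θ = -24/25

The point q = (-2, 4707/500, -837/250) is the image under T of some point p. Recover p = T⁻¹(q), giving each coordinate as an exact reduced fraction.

T1 = [1 0 0 0; 0 3 0 0; 0 0 3/2 0; 0 0 0 1]
T2·T1 = [1 0 0 0; 0 12/5 9/10 0; 0 -9/5 6/5 0; 0 0 0 1]
T3·…·T1 = [-1 0 0 0; 0 12/5 9/10 0; 0 -9/5 6/5 0; 0 0 0 1]
T4·…·T1 = [-2 0 0 0; 0 18/5 27/20 0; 0 27/5 -18/5 0; 0 0 0 1]
T5·…·T1 = [-2 0 0 0; 0 18/5 27/20 0; 0 -27/5 18/5 0; 0 0 0 1]
T6·…·T1 = [-2 0 0 0; 0 -522/125 1917/500 0; 0 -621/125 -36/125 0; 0 0 0 1]
det M = -81/2; M⁻¹ = [-1/2 0 0 0; 0 -16/1125 -71/375 0; 0 92/375 -232/1125 0; 0 0 0 1]
M⁻¹ · (-2, 4707/500, -837/250)ᵀ = (1, 1/2, 3)ᵀ

p = (1, 1/2, 3)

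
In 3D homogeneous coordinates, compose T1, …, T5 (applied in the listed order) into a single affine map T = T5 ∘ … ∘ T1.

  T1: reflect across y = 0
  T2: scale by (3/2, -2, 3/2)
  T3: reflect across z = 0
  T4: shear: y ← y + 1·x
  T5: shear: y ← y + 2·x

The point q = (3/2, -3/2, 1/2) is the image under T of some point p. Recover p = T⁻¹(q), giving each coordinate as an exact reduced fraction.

T1 = [1 0 0 0; 0 -1 0 0; 0 0 1 0; 0 0 0 1]
T2·T1 = [3/2 0 0 0; 0 2 0 0; 0 0 3/2 0; 0 0 0 1]
T3·…·T1 = [3/2 0 0 0; 0 2 0 0; 0 0 -3/2 0; 0 0 0 1]
T4·…·T1 = [3/2 0 0 0; 3/2 2 0 0; 0 0 -3/2 0; 0 0 0 1]
T5·…·T1 = [3/2 0 0 0; 9/2 2 0 0; 0 0 -3/2 0; 0 0 0 1]
det M = -9/2; M⁻¹ = [2/3 0 0 0; -3/2 1/2 0 0; 0 0 -2/3 0; 0 0 0 1]
M⁻¹ · (3/2, -3/2, 1/2)ᵀ = (1, -3, -1/3)ᵀ

p = (1, -3, -1/3)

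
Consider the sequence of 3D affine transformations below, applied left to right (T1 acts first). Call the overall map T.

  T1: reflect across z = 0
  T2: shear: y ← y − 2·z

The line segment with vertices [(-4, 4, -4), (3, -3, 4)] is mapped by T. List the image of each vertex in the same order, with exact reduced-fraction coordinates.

T1 reflect across z = 0: (-4, 4, -4) → (-4, 4, 4); (3, -3, 4) → (3, -3, -4)
T2 shear: y ← y − 2·z: (-4, 4, 4) → (-4, -4, 4); (3, -3, -4) → (3, 5, -4)

image vertices: (-4, -4, 4), (3, 5, -4)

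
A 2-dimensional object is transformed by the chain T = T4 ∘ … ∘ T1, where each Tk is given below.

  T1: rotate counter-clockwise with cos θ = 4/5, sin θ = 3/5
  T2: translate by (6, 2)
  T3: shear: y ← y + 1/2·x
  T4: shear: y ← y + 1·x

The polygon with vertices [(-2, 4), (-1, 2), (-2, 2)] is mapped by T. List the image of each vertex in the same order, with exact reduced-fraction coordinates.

image vertices: (2, 7), (4, 9), (16/5, 36/5)

T1 rotate counter-clockwise with cos θ = 4/5, sin θ = 3/5: (-2, 4) → (-4, 2); (-1, 2) → (-2, 1); (-2, 2) → (-14/5, 2/5)
T2 translate by (6, 2): (-4, 2) → (2, 4); (-2, 1) → (4, 3); (-14/5, 2/5) → (16/5, 12/5)
T3 shear: y ← y + 1/2·x: (2, 4) → (2, 5); (4, 3) → (4, 5); (16/5, 12/5) → (16/5, 4)
T4 shear: y ← y + 1·x: (2, 5) → (2, 7); (4, 5) → (4, 9); (16/5, 4) → (16/5, 36/5)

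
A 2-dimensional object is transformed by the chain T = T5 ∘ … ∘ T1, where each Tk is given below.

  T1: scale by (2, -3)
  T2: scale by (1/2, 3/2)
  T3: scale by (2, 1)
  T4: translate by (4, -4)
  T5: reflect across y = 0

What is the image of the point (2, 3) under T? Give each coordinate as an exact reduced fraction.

T(p) = (8, 35/2)

T1 scale by (2, -3): (2, 3) → (4, -9)
T2 scale by (1/2, 3/2): (4, -9) → (2, -27/2)
T3 scale by (2, 1): (2, -27/2) → (4, -27/2)
T4 translate by (4, -4): (4, -27/2) → (8, -35/2)
T5 reflect across y = 0: (8, -35/2) → (8, 35/2)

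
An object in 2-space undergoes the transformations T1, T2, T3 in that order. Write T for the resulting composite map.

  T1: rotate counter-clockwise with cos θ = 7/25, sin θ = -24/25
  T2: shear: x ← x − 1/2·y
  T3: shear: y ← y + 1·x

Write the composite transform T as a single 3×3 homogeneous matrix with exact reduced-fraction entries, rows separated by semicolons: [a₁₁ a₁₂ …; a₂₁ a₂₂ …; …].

T = [19/25 41/50 0; -1/5 11/10 0; 0 0 1]

T1 = [7/25 24/25 0; -24/25 7/25 0; 0 0 1]
T2·T1 = [19/25 41/50 0; -24/25 7/25 0; 0 0 1]
T3·…·T1 = [19/25 41/50 0; -1/5 11/10 0; 0 0 1]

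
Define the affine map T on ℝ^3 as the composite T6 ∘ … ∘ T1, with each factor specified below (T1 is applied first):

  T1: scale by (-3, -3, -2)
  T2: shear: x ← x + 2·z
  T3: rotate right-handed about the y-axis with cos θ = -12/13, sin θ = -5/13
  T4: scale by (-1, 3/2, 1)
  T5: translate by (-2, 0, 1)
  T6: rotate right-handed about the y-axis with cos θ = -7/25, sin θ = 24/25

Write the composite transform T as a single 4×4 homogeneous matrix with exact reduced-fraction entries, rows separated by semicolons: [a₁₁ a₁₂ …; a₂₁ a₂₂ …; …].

T1 = [-3 0 0 0; 0 -3 0 0; 0 0 -2 0; 0 0 0 1]
T2·T1 = [-3 0 -4 0; 0 -3 0 0; 0 0 -2 0; 0 0 0 1]
T3·…·T1 = [36/13 0 58/13 0; 0 -3 0 0; -15/13 0 4/13 0; 0 0 0 1]
T4·…·T1 = [-36/13 0 -58/13 0; 0 -9/2 0 0; -15/13 0 4/13 0; 0 0 0 1]
T5·…·T1 = [-36/13 0 -58/13 -2; 0 -9/2 0 0; -15/13 0 4/13 1; 0 0 0 1]
T6·…·T1 = [-108/325 0 502/325 38/25; 0 -9/2 0 0; 969/325 0 1364/325 41/25; 0 0 0 1]

T = [-108/325 0 502/325 38/25; 0 -9/2 0 0; 969/325 0 1364/325 41/25; 0 0 0 1]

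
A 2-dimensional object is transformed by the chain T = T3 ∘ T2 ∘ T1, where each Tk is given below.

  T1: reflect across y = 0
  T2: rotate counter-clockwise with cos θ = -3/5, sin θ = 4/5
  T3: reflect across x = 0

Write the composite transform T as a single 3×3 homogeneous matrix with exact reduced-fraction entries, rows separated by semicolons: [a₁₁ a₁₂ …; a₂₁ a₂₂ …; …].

T = [3/5 -4/5 0; 4/5 3/5 0; 0 0 1]

T1 = [1 0 0; 0 -1 0; 0 0 1]
T2·T1 = [-3/5 4/5 0; 4/5 3/5 0; 0 0 1]
T3·…·T1 = [3/5 -4/5 0; 4/5 3/5 0; 0 0 1]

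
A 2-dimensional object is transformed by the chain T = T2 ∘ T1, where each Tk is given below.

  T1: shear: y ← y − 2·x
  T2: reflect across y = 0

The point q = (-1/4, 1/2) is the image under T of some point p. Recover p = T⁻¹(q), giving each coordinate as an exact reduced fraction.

p = (-1/4, -1)

T1 = [1 0 0; -2 1 0; 0 0 1]
T2·T1 = [1 0 0; 2 -1 0; 0 0 1]
det M = -1; M⁻¹ = [1 0 0; 2 -1 0; 0 0 1]
M⁻¹ · (-1/4, 1/2)ᵀ = (-1/4, -1)ᵀ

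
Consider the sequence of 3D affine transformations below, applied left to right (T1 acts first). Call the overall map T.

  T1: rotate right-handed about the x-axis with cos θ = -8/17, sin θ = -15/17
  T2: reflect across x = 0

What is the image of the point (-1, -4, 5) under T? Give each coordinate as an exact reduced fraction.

T1 rotate right-handed about the x-axis with cos θ = -8/17, sin θ = -15/17: (-1, -4, 5) → (-1, 107/17, 20/17)
T2 reflect across x = 0: (-1, 107/17, 20/17) → (1, 107/17, 20/17)

T(p) = (1, 107/17, 20/17)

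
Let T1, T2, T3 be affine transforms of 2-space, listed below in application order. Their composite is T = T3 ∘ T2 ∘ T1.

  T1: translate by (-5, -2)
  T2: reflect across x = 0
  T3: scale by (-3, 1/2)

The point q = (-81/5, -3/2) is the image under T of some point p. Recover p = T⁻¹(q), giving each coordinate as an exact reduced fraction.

T1 = [1 0 -5; 0 1 -2; 0 0 1]
T2·T1 = [-1 0 5; 0 1 -2; 0 0 1]
T3·…·T1 = [3 0 -15; 0 1/2 -1; 0 0 1]
det M = 3/2; M⁻¹ = [1/3 0 5; 0 2 2; 0 0 1]
M⁻¹ · (-81/5, -3/2)ᵀ = (-2/5, -1)ᵀ

p = (-2/5, -1)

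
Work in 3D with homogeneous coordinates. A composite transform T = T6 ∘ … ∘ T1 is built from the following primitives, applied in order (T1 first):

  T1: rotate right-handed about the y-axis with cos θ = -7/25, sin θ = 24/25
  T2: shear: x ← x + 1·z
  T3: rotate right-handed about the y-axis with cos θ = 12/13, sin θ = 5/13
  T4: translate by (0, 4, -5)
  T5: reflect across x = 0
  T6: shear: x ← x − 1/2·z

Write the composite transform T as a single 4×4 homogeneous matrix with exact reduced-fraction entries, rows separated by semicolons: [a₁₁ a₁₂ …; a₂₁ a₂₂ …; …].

T1 = [-7/25 0 24/25 0; 0 1 0 0; -24/25 0 -7/25 0; 0 0 0 1]
T2·T1 = [-31/25 0 17/25 0; 0 1 0 0; -24/25 0 -7/25 0; 0 0 0 1]
T3·…·T1 = [-492/325 0 13/25 0; 0 1 0 0; -133/325 0 -13/25 0; 0 0 0 1]
T4·…·T1 = [-492/325 0 13/25 0; 0 1 0 4; -133/325 0 -13/25 -5; 0 0 0 1]
T5·…·T1 = [492/325 0 -13/25 0; 0 1 0 4; -133/325 0 -13/25 -5; 0 0 0 1]
T6·…·T1 = [1117/650 0 -13/50 5/2; 0 1 0 4; -133/325 0 -13/25 -5; 0 0 0 1]

T = [1117/650 0 -13/50 5/2; 0 1 0 4; -133/325 0 -13/25 -5; 0 0 0 1]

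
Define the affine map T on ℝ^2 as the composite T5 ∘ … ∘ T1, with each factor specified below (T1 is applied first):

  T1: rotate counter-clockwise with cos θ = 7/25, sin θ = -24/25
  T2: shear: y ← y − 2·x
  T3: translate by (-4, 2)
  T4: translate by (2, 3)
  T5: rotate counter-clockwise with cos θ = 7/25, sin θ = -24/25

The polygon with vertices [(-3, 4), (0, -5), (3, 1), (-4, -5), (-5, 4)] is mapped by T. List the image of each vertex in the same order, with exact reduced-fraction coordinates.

T1 rotate counter-clockwise with cos θ = 7/25, sin θ = -24/25: (-3, 4) → (3, 4); (0, -5) → (-24/5, -7/5); (3, 1) → (9/5, -13/5); (-4, -5) → (-148/25, 61/25); (-5, 4) → (61/25, 148/25)
T2 shear: y ← y − 2·x: (3, 4) → (3, -2); (-24/5, -7/5) → (-24/5, 41/5); (9/5, -13/5) → (9/5, -31/5); (-148/25, 61/25) → (-148/25, 357/25); (61/25, 148/25) → (61/25, 26/25)
T3 translate by (-4, 2): (3, -2) → (-1, 0); (-24/5, 41/5) → (-44/5, 51/5); (9/5, -31/5) → (-11/5, -21/5); (-148/25, 357/25) → (-248/25, 407/25); (61/25, 26/25) → (-39/25, 76/25)
T4 translate by (2, 3): (-1, 0) → (1, 3); (-44/5, 51/5) → (-34/5, 66/5); (-11/5, -21/5) → (-1/5, -6/5); (-248/25, 407/25) → (-198/25, 482/25); (-39/25, 76/25) → (11/25, 151/25)
T5 rotate counter-clockwise with cos θ = 7/25, sin θ = -24/25: (1, 3) → (79/25, -3/25); (-34/5, 66/5) → (1346/125, 1278/125); (-1/5, -6/5) → (-151/125, -18/125); (-198/25, 482/25) → (10182/625, 8126/625); (11/25, 151/25) → (3701/625, 793/625)

image vertices: (79/25, -3/25), (1346/125, 1278/125), (-151/125, -18/125), (10182/625, 8126/625), (3701/625, 793/625)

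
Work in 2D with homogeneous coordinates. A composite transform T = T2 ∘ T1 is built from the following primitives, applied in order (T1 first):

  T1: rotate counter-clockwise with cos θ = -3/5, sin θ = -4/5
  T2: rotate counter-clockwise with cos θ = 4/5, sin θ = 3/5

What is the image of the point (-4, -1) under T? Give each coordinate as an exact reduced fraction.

T(p) = (-1, 4)

T1 rotate counter-clockwise with cos θ = -3/5, sin θ = -4/5: (-4, -1) → (8/5, 19/5)
T2 rotate counter-clockwise with cos θ = 4/5, sin θ = 3/5: (8/5, 19/5) → (-1, 4)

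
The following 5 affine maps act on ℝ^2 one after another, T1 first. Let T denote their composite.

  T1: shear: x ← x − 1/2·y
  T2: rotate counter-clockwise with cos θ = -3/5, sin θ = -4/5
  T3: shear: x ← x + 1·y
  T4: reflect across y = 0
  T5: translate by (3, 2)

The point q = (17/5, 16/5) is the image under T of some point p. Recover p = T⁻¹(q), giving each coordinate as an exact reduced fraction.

T1 = [1 -1/2 0; 0 1 0; 0 0 1]
T2·T1 = [-3/5 11/10 0; -4/5 -1/5 0; 0 0 1]
T3·…·T1 = [-7/5 9/10 0; -4/5 -1/5 0; 0 0 1]
T4·…·T1 = [-7/5 9/10 0; 4/5 1/5 0; 0 0 1]
T5·…·T1 = [-7/5 9/10 3; 4/5 1/5 2; 0 0 1]
det M = -1; M⁻¹ = [-1/5 9/10 -6/5; 4/5 7/5 -26/5; 0 0 1]
M⁻¹ · (17/5, 16/5)ᵀ = (1, 2)ᵀ

p = (1, 2)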